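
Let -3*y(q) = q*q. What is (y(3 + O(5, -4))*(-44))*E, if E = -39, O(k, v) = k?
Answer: -36608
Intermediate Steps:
y(q) = -q**2/3 (y(q) = -q*q/3 = -q**2/3)
(y(3 + O(5, -4))*(-44))*E = (-(3 + 5)**2/3*(-44))*(-39) = (-1/3*8**2*(-44))*(-39) = (-1/3*64*(-44))*(-39) = -64/3*(-44)*(-39) = (2816/3)*(-39) = -36608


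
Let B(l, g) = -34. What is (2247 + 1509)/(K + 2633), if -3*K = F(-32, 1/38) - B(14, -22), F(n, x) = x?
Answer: 142728/99623 ≈ 1.4327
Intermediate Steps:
K = -431/38 (K = -(1/38 - 1*(-34))/3 = -(1/38 + 34)/3 = -⅓*1293/38 = -431/38 ≈ -11.342)
(2247 + 1509)/(K + 2633) = (2247 + 1509)/(-431/38 + 2633) = 3756/(99623/38) = 3756*(38/99623) = 142728/99623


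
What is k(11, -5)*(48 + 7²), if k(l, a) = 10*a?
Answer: -4850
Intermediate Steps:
k(11, -5)*(48 + 7²) = (10*(-5))*(48 + 7²) = -50*(48 + 49) = -50*97 = -4850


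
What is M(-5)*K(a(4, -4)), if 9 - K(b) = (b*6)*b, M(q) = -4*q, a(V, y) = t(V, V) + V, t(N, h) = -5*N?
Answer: -30540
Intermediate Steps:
a(V, y) = -4*V (a(V, y) = -5*V + V = -4*V)
K(b) = 9 - 6*b**2 (K(b) = 9 - b*6*b = 9 - 6*b*b = 9 - 6*b**2)
M(-5)*K(a(4, -4)) = (-4*(-5))*(9 - 6*(-4*4)**2) = 20*(9 - 6*(-16)**2) = 20*(9 - 6*256) = 20*(9 - 1536) = 20*(-1527) = -30540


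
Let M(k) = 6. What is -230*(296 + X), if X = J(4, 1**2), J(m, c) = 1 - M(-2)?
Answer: -66930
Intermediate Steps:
J(m, c) = -5 (J(m, c) = 1 - 1*6 = 1 - 6 = -5)
X = -5
-230*(296 + X) = -230*(296 - 5) = -230*291 = -66930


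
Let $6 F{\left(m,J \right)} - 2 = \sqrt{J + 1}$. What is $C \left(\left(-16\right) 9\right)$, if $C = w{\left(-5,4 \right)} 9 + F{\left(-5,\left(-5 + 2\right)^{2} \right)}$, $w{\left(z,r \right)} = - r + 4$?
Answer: $-48 - 24 \sqrt{10} \approx -123.89$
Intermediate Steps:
$F{\left(m,J \right)} = \frac{1}{3} + \frac{\sqrt{1 + J}}{6}$ ($F{\left(m,J \right)} = \frac{1}{3} + \frac{\sqrt{J + 1}}{6} = \frac{1}{3} + \frac{\sqrt{1 + J}}{6}$)
$w{\left(z,r \right)} = 4 - r$
$C = \frac{1}{3} + \frac{\sqrt{10}}{6}$ ($C = \left(4 - 4\right) 9 + \left(\frac{1}{3} + \frac{\sqrt{1 + \left(-5 + 2\right)^{2}}}{6}\right) = \left(4 - 4\right) 9 + \left(\frac{1}{3} + \frac{\sqrt{1 + \left(-3\right)^{2}}}{6}\right) = 0 \cdot 9 + \left(\frac{1}{3} + \frac{\sqrt{1 + 9}}{6}\right) = 0 + \left(\frac{1}{3} + \frac{\sqrt{10}}{6}\right) = \frac{1}{3} + \frac{\sqrt{10}}{6} \approx 0.86038$)
$C \left(\left(-16\right) 9\right) = \left(\frac{1}{3} + \frac{\sqrt{10}}{6}\right) \left(\left(-16\right) 9\right) = \left(\frac{1}{3} + \frac{\sqrt{10}}{6}\right) \left(-144\right) = -48 - 24 \sqrt{10}$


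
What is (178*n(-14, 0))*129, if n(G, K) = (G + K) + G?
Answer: -642936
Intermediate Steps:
n(G, K) = K + 2*G
(178*n(-14, 0))*129 = (178*(0 + 2*(-14)))*129 = (178*(0 - 28))*129 = (178*(-28))*129 = -4984*129 = -642936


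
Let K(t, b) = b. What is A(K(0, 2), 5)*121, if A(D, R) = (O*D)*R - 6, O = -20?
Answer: -24926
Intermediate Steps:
A(D, R) = -6 - 20*D*R (A(D, R) = (-20*D)*R - 6 = -20*D*R - 6 = -6 - 20*D*R)
A(K(0, 2), 5)*121 = (-6 - 20*2*5)*121 = (-6 - 200)*121 = -206*121 = -24926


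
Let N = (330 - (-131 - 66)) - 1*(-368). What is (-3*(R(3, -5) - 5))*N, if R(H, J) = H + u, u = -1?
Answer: 8055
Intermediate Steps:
R(H, J) = -1 + H (R(H, J) = H - 1 = -1 + H)
N = 895 (N = (330 - 1*(-197)) + 368 = (330 + 197) + 368 = 527 + 368 = 895)
(-3*(R(3, -5) - 5))*N = -3*((-1 + 3) - 5)*895 = -3*(2 - 5)*895 = -3*(-3)*895 = 9*895 = 8055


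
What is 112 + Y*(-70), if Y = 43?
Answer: -2898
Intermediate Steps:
112 + Y*(-70) = 112 + 43*(-70) = 112 - 3010 = -2898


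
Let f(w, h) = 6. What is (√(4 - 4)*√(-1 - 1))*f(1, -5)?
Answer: 0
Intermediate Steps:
(√(4 - 4)*√(-1 - 1))*f(1, -5) = (√(4 - 4)*√(-1 - 1))*6 = (√0*√(-2))*6 = (0*(I*√2))*6 = 0*6 = 0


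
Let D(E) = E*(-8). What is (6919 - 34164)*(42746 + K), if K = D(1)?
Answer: -1164396810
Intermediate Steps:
D(E) = -8*E
K = -8 (K = -8*1 = -8)
(6919 - 34164)*(42746 + K) = (6919 - 34164)*(42746 - 8) = -27245*42738 = -1164396810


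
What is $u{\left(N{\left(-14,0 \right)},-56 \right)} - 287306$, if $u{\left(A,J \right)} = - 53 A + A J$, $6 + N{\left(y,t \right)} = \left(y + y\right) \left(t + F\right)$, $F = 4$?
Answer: $-274444$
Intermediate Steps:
$N{\left(y,t \right)} = -6 + 2 y \left(4 + t\right)$ ($N{\left(y,t \right)} = -6 + \left(y + y\right) \left(t + 4\right) = -6 + 2 y \left(4 + t\right)$)
$u{\left(N{\left(-14,0 \right)},-56 \right)} - 287306 = \left(-6 + 8 \left(-14\right) + 2 \cdot 0 \left(-14\right)\right) \left(-53 - 56\right) - 287306 = \left(-6 - 112 + 0\right) \left(-109\right) - 287306 = \left(-118\right) \left(-109\right) - 287306 = 12862 - 287306 = -274444$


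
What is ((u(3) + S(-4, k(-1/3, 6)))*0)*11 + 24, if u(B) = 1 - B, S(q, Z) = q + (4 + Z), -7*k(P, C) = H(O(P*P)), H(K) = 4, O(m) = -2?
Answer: 24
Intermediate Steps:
k(P, C) = -4/7 (k(P, C) = -⅐*4 = -4/7)
S(q, Z) = 4 + Z + q
((u(3) + S(-4, k(-1/3, 6)))*0)*11 + 24 = (((1 - 1*3) + (4 - 4/7 - 4))*0)*11 + 24 = (((1 - 3) - 4/7)*0)*11 + 24 = ((-2 - 4/7)*0)*11 + 24 = -18/7*0*11 + 24 = 0*11 + 24 = 0 + 24 = 24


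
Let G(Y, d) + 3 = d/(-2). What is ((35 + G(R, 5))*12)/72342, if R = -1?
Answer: 59/12057 ≈ 0.0048934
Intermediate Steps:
G(Y, d) = -3 - d/2 (G(Y, d) = -3 + d/(-2) = -3 + d*(-1/2) = -3 - d/2)
((35 + G(R, 5))*12)/72342 = ((35 + (-3 - 1/2*5))*12)/72342 = ((35 + (-3 - 5/2))*12)*(1/72342) = ((35 - 11/2)*12)*(1/72342) = ((59/2)*12)*(1/72342) = 354*(1/72342) = 59/12057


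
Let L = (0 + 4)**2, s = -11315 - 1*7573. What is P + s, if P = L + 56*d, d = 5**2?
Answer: -17472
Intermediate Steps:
s = -18888 (s = -11315 - 7573 = -18888)
d = 25
L = 16 (L = 4**2 = 16)
P = 1416 (P = 16 + 56*25 = 16 + 1400 = 1416)
P + s = 1416 - 18888 = -17472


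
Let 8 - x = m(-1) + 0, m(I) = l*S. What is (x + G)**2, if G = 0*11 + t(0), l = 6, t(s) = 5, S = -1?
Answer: 361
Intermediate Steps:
m(I) = -6 (m(I) = 6*(-1) = -6)
G = 5 (G = 0*11 + 5 = 0 + 5 = 5)
x = 14 (x = 8 - (-6 + 0) = 8 - 1*(-6) = 8 + 6 = 14)
(x + G)**2 = (14 + 5)**2 = 19**2 = 361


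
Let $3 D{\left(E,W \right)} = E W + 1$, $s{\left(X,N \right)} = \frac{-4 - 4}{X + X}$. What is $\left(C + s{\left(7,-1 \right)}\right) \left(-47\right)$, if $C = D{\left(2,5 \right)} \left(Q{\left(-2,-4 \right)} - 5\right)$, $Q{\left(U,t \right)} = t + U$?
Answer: $\frac{40373}{21} \approx 1922.5$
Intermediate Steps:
$Q{\left(U,t \right)} = U + t$
$s{\left(X,N \right)} = - \frac{4}{X}$ ($s{\left(X,N \right)} = - \frac{8}{2 X} = - 8 \frac{1}{2 X} = - \frac{4}{X}$)
$D{\left(E,W \right)} = \frac{1}{3} + \frac{E W}{3}$ ($D{\left(E,W \right)} = \frac{E W + 1}{3} = \frac{1 + E W}{3} = \frac{1}{3} + \frac{E W}{3}$)
$C = - \frac{121}{3}$ ($C = \left(\frac{1}{3} + \frac{1}{3} \cdot 2 \cdot 5\right) \left(\left(-2 - 4\right) - 5\right) = \left(\frac{1}{3} + \frac{10}{3}\right) \left(-6 - 5\right) = \frac{11}{3} \left(-11\right) = - \frac{121}{3} \approx -40.333$)
$\left(C + s{\left(7,-1 \right)}\right) \left(-47\right) = \left(- \frac{121}{3} - \frac{4}{7}\right) \left(-47\right) = \left(- \frac{859}{21}\right) \left(-47\right) = \frac{40373}{21}$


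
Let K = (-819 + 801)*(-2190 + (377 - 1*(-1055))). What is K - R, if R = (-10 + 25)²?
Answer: 13419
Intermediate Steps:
K = 13644 (K = -18*(-2190 + (377 + 1055)) = -18*(-2190 + 1432) = -18*(-758) = 13644)
R = 225 (R = 15² = 225)
K - R = 13644 - 1*225 = 13644 - 225 = 13419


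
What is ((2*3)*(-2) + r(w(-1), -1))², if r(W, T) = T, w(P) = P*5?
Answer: 169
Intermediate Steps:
w(P) = 5*P
((2*3)*(-2) + r(w(-1), -1))² = ((2*3)*(-2) - 1)² = (6*(-2) - 1)² = (-12 - 1)² = (-13)² = 169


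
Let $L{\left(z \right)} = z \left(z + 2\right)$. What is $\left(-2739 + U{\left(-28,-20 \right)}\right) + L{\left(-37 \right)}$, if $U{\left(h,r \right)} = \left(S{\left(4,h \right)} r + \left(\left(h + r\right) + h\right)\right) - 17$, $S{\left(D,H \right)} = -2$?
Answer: $-1497$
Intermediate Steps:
$L{\left(z \right)} = z \left(2 + z\right)$
$U{\left(h,r \right)} = -17 - r + 2 h$ ($U{\left(h,r \right)} = \left(- 2 r + \left(\left(h + r\right) + h\right)\right) - 17 = \left(- 2 r + \left(r + 2 h\right)\right) - 17 = \left(- r + 2 h\right) - 17 = -17 - r + 2 h$)
$\left(-2739 + U{\left(-28,-20 \right)}\right) + L{\left(-37 \right)} = \left(-2739 - 53\right) - 37 \left(2 - 37\right) = \left(-2739 - 53\right) - -1295 = \left(-2739 - 53\right) + 1295 = -2792 + 1295 = -1497$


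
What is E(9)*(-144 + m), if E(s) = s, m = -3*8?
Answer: -1512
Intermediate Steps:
m = -24
E(9)*(-144 + m) = 9*(-144 - 24) = 9*(-168) = -1512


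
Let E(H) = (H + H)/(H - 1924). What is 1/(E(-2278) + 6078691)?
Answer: 2101/12771332069 ≈ 1.6451e-7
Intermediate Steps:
E(H) = 2*H/(-1924 + H) (E(H) = (2*H)/(-1924 + H) = 2*H/(-1924 + H))
1/(E(-2278) + 6078691) = 1/(2*(-2278)/(-1924 - 2278) + 6078691) = 1/(2*(-2278)/(-4202) + 6078691) = 1/(2*(-2278)*(-1/4202) + 6078691) = 1/(2278/2101 + 6078691) = 1/(12771332069/2101) = 2101/12771332069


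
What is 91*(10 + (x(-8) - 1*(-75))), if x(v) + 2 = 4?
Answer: 7917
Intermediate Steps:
x(v) = 2 (x(v) = -2 + 4 = 2)
91*(10 + (x(-8) - 1*(-75))) = 91*(10 + (2 - 1*(-75))) = 91*(10 + (2 + 75)) = 91*(10 + 77) = 91*87 = 7917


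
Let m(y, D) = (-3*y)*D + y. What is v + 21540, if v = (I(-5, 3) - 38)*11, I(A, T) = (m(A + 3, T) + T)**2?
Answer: 25093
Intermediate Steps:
m(y, D) = y - 3*D*y (m(y, D) = -3*D*y + y = y - 3*D*y)
I(A, T) = (T + (1 - 3*T)*(3 + A))**2 (I(A, T) = ((A + 3)*(1 - 3*T) + T)**2 = ((3 + A)*(1 - 3*T) + T)**2 = ((1 - 3*T)*(3 + A) + T)**2 = (T + (1 - 3*T)*(3 + A))**2)
v = 3553 (v = ((3 - (-1 + 3*3)*(3 - 5))**2 - 38)*11 = ((3 - 1*(-1 + 9)*(-2))**2 - 38)*11 = ((3 - 1*8*(-2))**2 - 38)*11 = ((3 + 16)**2 - 38)*11 = (19**2 - 38)*11 = (361 - 38)*11 = 323*11 = 3553)
v + 21540 = 3553 + 21540 = 25093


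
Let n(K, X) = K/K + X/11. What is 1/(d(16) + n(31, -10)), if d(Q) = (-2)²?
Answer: 11/45 ≈ 0.24444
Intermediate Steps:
n(K, X) = 1 + X/11 (n(K, X) = 1 + X*(1/11) = 1 + X/11)
d(Q) = 4
1/(d(16) + n(31, -10)) = 1/(4 + (1 + (1/11)*(-10))) = 1/(4 + (1 - 10/11)) = 1/(4 + 1/11) = 1/(45/11) = 11/45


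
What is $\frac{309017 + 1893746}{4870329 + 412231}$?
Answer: $\frac{2202763}{5282560} \approx 0.41699$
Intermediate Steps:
$\frac{309017 + 1893746}{4870329 + 412231} = \frac{2202763}{5282560}$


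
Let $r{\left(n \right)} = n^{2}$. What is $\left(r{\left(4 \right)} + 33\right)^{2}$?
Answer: $2401$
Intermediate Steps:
$\left(r{\left(4 \right)} + 33\right)^{2} = \left(4^{2} + 33\right)^{2} = \left(16 + 33\right)^{2} = 49^{2} = 2401$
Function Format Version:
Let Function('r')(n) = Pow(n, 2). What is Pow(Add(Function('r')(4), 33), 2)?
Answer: 2401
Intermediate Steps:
Pow(Add(Function('r')(4), 33), 2) = Pow(Add(Pow(4, 2), 33), 2) = Pow(Add(16, 33), 2) = Pow(49, 2) = 2401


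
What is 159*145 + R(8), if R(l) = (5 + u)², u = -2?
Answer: 23064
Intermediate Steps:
R(l) = 9 (R(l) = (5 - 2)² = 3² = 9)
159*145 + R(8) = 159*145 + 9 = 23055 + 9 = 23064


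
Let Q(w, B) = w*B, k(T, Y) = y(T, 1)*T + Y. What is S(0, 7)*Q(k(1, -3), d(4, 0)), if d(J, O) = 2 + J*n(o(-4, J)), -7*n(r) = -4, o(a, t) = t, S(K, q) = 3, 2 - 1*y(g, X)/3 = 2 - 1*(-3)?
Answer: -1080/7 ≈ -154.29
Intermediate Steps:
y(g, X) = -9 (y(g, X) = 6 - 3*(2 - 1*(-3)) = 6 - 3*(2 + 3) = 6 - 3*5 = 6 - 15 = -9)
n(r) = 4/7 (n(r) = -1/7*(-4) = 4/7)
k(T, Y) = Y - 9*T (k(T, Y) = -9*T + Y = Y - 9*T)
d(J, O) = 2 + 4*J/7 (d(J, O) = 2 + J*(4/7) = 2 + 4*J/7)
Q(w, B) = B*w
S(0, 7)*Q(k(1, -3), d(4, 0)) = 3*((2 + (4/7)*4)*(-3 - 9*1)) = 3*((2 + 16/7)*(-3 - 9)) = 3*((30/7)*(-12)) = 3*(-360/7) = -1080/7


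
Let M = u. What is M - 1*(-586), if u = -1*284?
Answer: 302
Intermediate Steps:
u = -284
M = -284
M - 1*(-586) = -284 - 1*(-586) = -284 + 586 = 302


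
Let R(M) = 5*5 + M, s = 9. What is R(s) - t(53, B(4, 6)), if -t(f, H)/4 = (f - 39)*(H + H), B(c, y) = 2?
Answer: 258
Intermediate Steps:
R(M) = 25 + M
t(f, H) = -8*H*(-39 + f) (t(f, H) = -4*(f - 39)*(H + H) = -4*(-39 + f)*2*H = -8*H*(-39 + f))
R(s) - t(53, B(4, 6)) = (25 + 9) - 8*2*(39 - 1*53) = 34 - 8*2*(39 - 53) = 34 - 8*2*(-14) = 34 - 1*(-224) = 34 + 224 = 258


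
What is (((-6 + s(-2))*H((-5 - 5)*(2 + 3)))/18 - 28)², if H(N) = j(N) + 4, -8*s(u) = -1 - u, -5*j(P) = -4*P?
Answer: 3969/16 ≈ 248.06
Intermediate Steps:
j(P) = 4*P/5 (j(P) = -(-4)*P/5 = 4*P/5)
s(u) = ⅛ + u/8 (s(u) = -(-1 - u)/8 = ⅛ + u/8)
H(N) = 4 + 4*N/5 (H(N) = 4*N/5 + 4 = 4 + 4*N/5)
(((-6 + s(-2))*H((-5 - 5)*(2 + 3)))/18 - 28)² = (((-6 + (⅛ + (⅛)*(-2)))*(4 + 4*((-5 - 5)*(2 + 3))/5))/18 - 28)² = (((-6 + (⅛ - ¼))*(4 + 4*(-10*5)/5))*(1/18) - 28)² = (((-6 - ⅛)*(4 + (⅘)*(-50)))*(1/18) - 28)² = (-49*(4 - 40)/8*(1/18) - 28)² = (-49/8*(-36)*(1/18) - 28)² = ((441/2)*(1/18) - 28)² = (49/4 - 28)² = (-63/4)² = 3969/16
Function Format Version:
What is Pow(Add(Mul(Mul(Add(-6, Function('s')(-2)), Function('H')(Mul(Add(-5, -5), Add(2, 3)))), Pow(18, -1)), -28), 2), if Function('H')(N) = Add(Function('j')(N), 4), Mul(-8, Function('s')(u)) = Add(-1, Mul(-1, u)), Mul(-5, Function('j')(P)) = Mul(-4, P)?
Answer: Rational(3969, 16) ≈ 248.06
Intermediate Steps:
Function('j')(P) = Mul(Rational(4, 5), P) (Function('j')(P) = Mul(Rational(-1, 5), Mul(-4, P)) = Mul(Rational(4, 5), P))
Function('s')(u) = Add(Rational(1, 8), Mul(Rational(1, 8), u)) (Function('s')(u) = Mul(Rational(-1, 8), Add(-1, Mul(-1, u))) = Add(Rational(1, 8), Mul(Rational(1, 8), u)))
Function('H')(N) = Add(4, Mul(Rational(4, 5), N)) (Function('H')(N) = Add(Mul(Rational(4, 5), N), 4) = Add(4, Mul(Rational(4, 5), N)))
Pow(Add(Mul(Mul(Add(-6, Function('s')(-2)), Function('H')(Mul(Add(-5, -5), Add(2, 3)))), Pow(18, -1)), -28), 2) = Pow(Add(Mul(Mul(Add(-6, Add(Rational(1, 8), Mul(Rational(1, 8), -2))), Add(4, Mul(Rational(4, 5), Mul(Add(-5, -5), Add(2, 3))))), Pow(18, -1)), -28), 2) = Pow(Add(Mul(Mul(Add(-6, Add(Rational(1, 8), Rational(-1, 4))), Add(4, Mul(Rational(4, 5), Mul(-10, 5)))), Rational(1, 18)), -28), 2) = Pow(Add(Mul(Mul(Add(-6, Rational(-1, 8)), Add(4, Mul(Rational(4, 5), -50))), Rational(1, 18)), -28), 2) = Pow(Add(Mul(Mul(Rational(-49, 8), Add(4, -40)), Rational(1, 18)), -28), 2) = Pow(Add(Mul(Mul(Rational(-49, 8), -36), Rational(1, 18)), -28), 2) = Pow(Add(Mul(Rational(441, 2), Rational(1, 18)), -28), 2) = Pow(Add(Rational(49, 4), -28), 2) = Pow(Rational(-63, 4), 2) = Rational(3969, 16)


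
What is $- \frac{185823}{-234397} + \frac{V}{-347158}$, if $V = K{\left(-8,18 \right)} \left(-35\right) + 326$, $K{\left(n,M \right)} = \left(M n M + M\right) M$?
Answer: $- \frac{157834667764}{40686396863} \approx -3.8793$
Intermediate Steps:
$K{\left(n,M \right)} = M \left(M + n M^{2}\right)$ ($K{\left(n,M \right)} = \left(n M^{2} + M\right) M = \left(M + n M^{2}\right) M = M \left(M + n M^{2}\right)$)
$V = 1621946$ ($V = 18^{2} \left(1 + 18 \left(-8\right)\right) \left(-35\right) + 326 = 324 \left(1 - 144\right) \left(-35\right) + 326 = 324 \left(-143\right) \left(-35\right) + 326 = \left(-46332\right) \left(-35\right) + 326 = 1621620 + 326 = 1621946$)
$- \frac{185823}{-234397} + \frac{V}{-347158} = - \frac{185823}{-234397} + \frac{1621946}{-347158} = \left(-185823\right) \left(- \frac{1}{234397}\right) + 1621946 \left(- \frac{1}{347158}\right) = \frac{185823}{234397} - \frac{810973}{173579} = - \frac{157834667764}{40686396863}$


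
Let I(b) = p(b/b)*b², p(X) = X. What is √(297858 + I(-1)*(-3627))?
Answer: √294231 ≈ 542.43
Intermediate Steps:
I(b) = b² (I(b) = (b/b)*b² = 1*b² = b²)
√(297858 + I(-1)*(-3627)) = √(297858 + (-1)²*(-3627)) = √(297858 + 1*(-3627)) = √(297858 - 3627) = √294231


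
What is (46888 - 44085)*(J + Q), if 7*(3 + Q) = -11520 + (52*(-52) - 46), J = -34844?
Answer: -723731797/7 ≈ -1.0339e+8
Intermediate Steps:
Q = -14291/7 (Q = -3 + (-11520 + (52*(-52) - 46))/7 = -3 + (-11520 + (-2704 - 46))/7 = -3 + (-11520 - 2750)/7 = -3 + (1/7)*(-14270) = -3 - 14270/7 = -14291/7 ≈ -2041.6)
(46888 - 44085)*(J + Q) = (46888 - 44085)*(-34844 - 14291/7) = 2803*(-258199/7) = -723731797/7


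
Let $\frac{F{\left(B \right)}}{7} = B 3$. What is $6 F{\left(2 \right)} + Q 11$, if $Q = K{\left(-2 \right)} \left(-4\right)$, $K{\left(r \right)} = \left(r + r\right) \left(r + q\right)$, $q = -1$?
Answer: $-276$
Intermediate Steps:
$K{\left(r \right)} = 2 r \left(-1 + r\right)$ ($K{\left(r \right)} = \left(r + r\right) \left(r - 1\right) = 2 r \left(-1 + r\right)$)
$F{\left(B \right)} = 21 B$ ($F{\left(B \right)} = 7 B 3 = 7 \cdot 3 B = 21 B$)
$Q = -48$ ($Q = 2 \left(-2\right) \left(-1 - 2\right) \left(-4\right) = 2 \left(-2\right) \left(-3\right) \left(-4\right) = 12 \left(-4\right) = -48$)
$6 F{\left(2 \right)} + Q 11 = 6 \cdot 21 \cdot 2 - 528 = 6 \cdot 42 - 528 = 252 - 528 = -276$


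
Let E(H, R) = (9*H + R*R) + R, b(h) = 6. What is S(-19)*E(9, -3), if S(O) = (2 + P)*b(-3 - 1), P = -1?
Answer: 522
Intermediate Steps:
E(H, R) = R + R² + 9*H (E(H, R) = (9*H + R²) + R = (R² + 9*H) + R = R + R² + 9*H)
S(O) = 6 (S(O) = (2 - 1)*6 = 1*6 = 6)
S(-19)*E(9, -3) = 6*(-3 + (-3)² + 9*9) = 6*(-3 + 9 + 81) = 6*87 = 522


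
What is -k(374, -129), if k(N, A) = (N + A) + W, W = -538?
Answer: 293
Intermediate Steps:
k(N, A) = -538 + A + N (k(N, A) = (N + A) - 538 = (A + N) - 538 = -538 + A + N)
-k(374, -129) = -(-538 - 129 + 374) = -1*(-293) = 293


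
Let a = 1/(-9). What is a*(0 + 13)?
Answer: -13/9 ≈ -1.4444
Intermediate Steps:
a = -⅑ ≈ -0.11111
a*(0 + 13) = -(0 + 13)/9 = -⅑*13 = -13/9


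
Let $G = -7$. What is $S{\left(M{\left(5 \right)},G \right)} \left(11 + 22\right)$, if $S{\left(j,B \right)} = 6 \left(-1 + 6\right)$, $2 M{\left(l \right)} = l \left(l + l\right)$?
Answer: $990$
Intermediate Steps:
$M{\left(l \right)} = l^{2}$ ($M{\left(l \right)} = \frac{l \left(l + l\right)}{2} = \frac{l 2 l}{2} = \frac{2 l^{2}}{2} = l^{2}$)
$S{\left(j,B \right)} = 30$ ($S{\left(j,B \right)} = 6 \cdot 5 = 30$)
$S{\left(M{\left(5 \right)},G \right)} \left(11 + 22\right) = 30 \left(11 + 22\right) = 30 \cdot 33 = 990$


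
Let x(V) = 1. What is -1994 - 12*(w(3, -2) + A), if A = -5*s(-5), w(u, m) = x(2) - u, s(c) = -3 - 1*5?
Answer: -2450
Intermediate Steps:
s(c) = -8 (s(c) = -3 - 5 = -8)
w(u, m) = 1 - u
A = 40 (A = -5*(-8) = 40)
-1994 - 12*(w(3, -2) + A) = -1994 - 12*((1 - 1*3) + 40) = -1994 - 12*((1 - 3) + 40) = -1994 - 12*(-2 + 40) = -1994 - 12*38 = -1994 - 1*456 = -1994 - 456 = -2450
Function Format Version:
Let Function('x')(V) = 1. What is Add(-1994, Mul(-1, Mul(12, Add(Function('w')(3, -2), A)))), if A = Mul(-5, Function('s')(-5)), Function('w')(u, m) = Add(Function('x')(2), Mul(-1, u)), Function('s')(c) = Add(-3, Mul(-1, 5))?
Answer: -2450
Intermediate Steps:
Function('s')(c) = -8 (Function('s')(c) = Add(-3, -5) = -8)
Function('w')(u, m) = Add(1, Mul(-1, u))
A = 40 (A = Mul(-5, -8) = 40)
Add(-1994, Mul(-1, Mul(12, Add(Function('w')(3, -2), A)))) = Add(-1994, Mul(-1, Mul(12, Add(Add(1, Mul(-1, 3)), 40)))) = Add(-1994, Mul(-1, Mul(12, Add(Add(1, -3), 40)))) = Add(-1994, Mul(-1, Mul(12, Add(-2, 40)))) = Add(-1994, Mul(-1, Mul(12, 38))) = Add(-1994, Mul(-1, 456)) = Add(-1994, -456) = -2450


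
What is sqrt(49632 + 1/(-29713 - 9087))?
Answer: sqrt(186794995103)/1940 ≈ 222.78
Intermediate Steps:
sqrt(49632 + 1/(-29713 - 9087)) = sqrt(49632 + 1/(-38800)) = sqrt(49632 - 1/38800) = sqrt(1925721599/38800) = sqrt(186794995103)/1940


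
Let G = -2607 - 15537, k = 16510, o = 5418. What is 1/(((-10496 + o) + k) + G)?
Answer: -1/6712 ≈ -0.00014899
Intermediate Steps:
G = -18144
1/(((-10496 + o) + k) + G) = 1/(((-10496 + 5418) + 16510) - 18144) = 1/((-5078 + 16510) - 18144) = 1/(11432 - 18144) = 1/(-6712) = -1/6712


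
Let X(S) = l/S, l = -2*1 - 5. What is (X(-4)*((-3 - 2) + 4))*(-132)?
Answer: 231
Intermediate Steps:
l = -7 (l = -2 - 5 = -7)
X(S) = -7/S
(X(-4)*((-3 - 2) + 4))*(-132) = ((-7/(-4))*((-3 - 2) + 4))*(-132) = ((-7*(-¼))*(-5 + 4))*(-132) = ((7/4)*(-1))*(-132) = -7/4*(-132) = 231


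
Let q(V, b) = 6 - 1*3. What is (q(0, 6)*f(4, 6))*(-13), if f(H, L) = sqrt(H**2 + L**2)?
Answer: -78*sqrt(13) ≈ -281.23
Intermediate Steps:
q(V, b) = 3 (q(V, b) = 6 - 3 = 3)
(q(0, 6)*f(4, 6))*(-13) = (3*sqrt(4**2 + 6**2))*(-13) = (3*sqrt(16 + 36))*(-13) = (3*sqrt(52))*(-13) = (3*(2*sqrt(13)))*(-13) = (6*sqrt(13))*(-13) = -78*sqrt(13)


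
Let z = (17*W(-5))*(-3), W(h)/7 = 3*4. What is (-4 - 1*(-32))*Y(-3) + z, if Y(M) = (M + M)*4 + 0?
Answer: -4956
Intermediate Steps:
W(h) = 84 (W(h) = 7*(3*4) = 7*12 = 84)
Y(M) = 8*M (Y(M) = (2*M)*4 + 0 = 8*M + 0 = 8*M)
z = -4284 (z = (17*84)*(-3) = 1428*(-3) = -4284)
(-4 - 1*(-32))*Y(-3) + z = (-4 - 1*(-32))*(8*(-3)) - 4284 = (-4 + 32)*(-24) - 4284 = 28*(-24) - 4284 = -672 - 4284 = -4956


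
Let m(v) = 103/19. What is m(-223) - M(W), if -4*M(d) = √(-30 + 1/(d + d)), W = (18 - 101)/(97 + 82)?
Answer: 103/19 + I*√856394/664 ≈ 5.4211 + 1.3937*I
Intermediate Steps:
m(v) = 103/19 (m(v) = 103*(1/19) = 103/19)
W = -83/179 ≈ -0.46369
M(d) = -√(-30 + 1/(2*d))/4 (M(d) = -√(-30 + 1/(d + d))/4 = -√(-30 + 1/(2*d))/4)
m(-223) - M(W) = 103/19 - (-1)*√(-120 + 2/(-83/179))/8 = 103/19 - (-1)*√(-120 + 2*(-179/83))/8 = 103/19 - (-1)*√(-120 - 358/83)/8 = 103/19 - (-1)*√(-10318/83)/8 = 103/19 - (-1)*I*√856394/83/8 = 103/19 - (-1)*I*√856394/664 = 103/19 + I*√856394/664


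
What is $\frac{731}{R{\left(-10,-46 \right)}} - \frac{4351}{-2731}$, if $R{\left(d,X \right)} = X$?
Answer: $- \frac{1796215}{125626} \approx -14.298$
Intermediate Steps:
$\frac{731}{R{\left(-10,-46 \right)}} - \frac{4351}{-2731} = \frac{731}{-46} - \frac{4351}{-2731} = 731 \left(- \frac{1}{46}\right) - - \frac{4351}{2731} = - \frac{731}{46} + \frac{4351}{2731} = - \frac{1796215}{125626}$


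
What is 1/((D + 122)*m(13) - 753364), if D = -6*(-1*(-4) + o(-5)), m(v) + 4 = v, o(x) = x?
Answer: -1/752212 ≈ -1.3294e-6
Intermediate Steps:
m(v) = -4 + v
D = 6 (D = -6*(-1*(-4) - 5) = -6*(4 - 5) = -6*(-1) = 6)
1/((D + 122)*m(13) - 753364) = 1/((6 + 122)*(-4 + 13) - 753364) = 1/(128*9 - 753364) = 1/(1152 - 753364) = 1/(-752212) = -1/752212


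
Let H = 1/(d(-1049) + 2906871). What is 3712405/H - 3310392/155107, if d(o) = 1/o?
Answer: 1755852354262620826922/162707243 ≈ 1.0791e+13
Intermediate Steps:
H = 1049/3049307678 (H = 1/(1/(-1049) + 2906871) = 1/(-1/1049 + 2906871) = 1/(3049307678/1049) = 1049/3049307678 ≈ 3.4401e-7)
3712405/H - 3310392/155107 = 3712405/(1049/3049307678) - 3310392/155107 = 3712405*(3049307678/1049) - 3310392*1/155107 = 11320265070345590/1049 - 3310392/155107 = 1755852354262620826922/162707243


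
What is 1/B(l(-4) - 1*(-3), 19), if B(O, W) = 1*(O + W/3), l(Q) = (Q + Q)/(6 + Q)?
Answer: 3/16 ≈ 0.18750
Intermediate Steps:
l(Q) = 2*Q/(6 + Q) (l(Q) = (2*Q)/(6 + Q) = 2*Q/(6 + Q))
B(O, W) = O + W/3 (B(O, W) = 1*(O + W*(⅓)) = 1*(O + W/3) = O + W/3)
1/B(l(-4) - 1*(-3), 19) = 1/((2*(-4)/(6 - 4) - 1*(-3)) + (⅓)*19) = 1/((2*(-4)/2 + 3) + 19/3) = 1/((2*(-4)*(½) + 3) + 19/3) = 1/((-4 + 3) + 19/3) = 1/(-1 + 19/3) = 1/(16/3) = 3/16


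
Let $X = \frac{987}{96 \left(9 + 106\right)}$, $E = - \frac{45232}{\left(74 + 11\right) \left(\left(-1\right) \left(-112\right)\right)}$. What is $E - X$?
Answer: $- \frac{2119823}{437920} \approx -4.8407$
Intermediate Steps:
$E = - \frac{2827}{595}$ ($E = - \frac{45232}{85 \cdot 112} = - \frac{45232}{9520} = \left(-45232\right) \frac{1}{9520} = - \frac{2827}{595} \approx -4.7513$)
$X = \frac{329}{3680}$ ($X = \frac{987}{96 \cdot 115} = \frac{987}{11040} = 987 \cdot \frac{1}{11040} = \frac{329}{3680} \approx 0.089402$)
$E - X = - \frac{2827}{595} - \frac{329}{3680} = - \frac{2119823}{437920}$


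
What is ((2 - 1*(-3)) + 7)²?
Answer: 144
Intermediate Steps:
((2 - 1*(-3)) + 7)² = ((2 + 3) + 7)² = (5 + 7)² = 12² = 144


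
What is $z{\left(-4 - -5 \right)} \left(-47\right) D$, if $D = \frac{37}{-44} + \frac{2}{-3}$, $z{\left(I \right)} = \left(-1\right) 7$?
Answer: $- \frac{65471}{132} \approx -495.99$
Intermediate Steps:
$z{\left(I \right)} = -7$
$D = - \frac{199}{132}$ ($D = 37 \left(- \frac{1}{44}\right) + 2 \left(- \frac{1}{3}\right) = - \frac{37}{44} - \frac{2}{3} = - \frac{199}{132} \approx -1.5076$)
$z{\left(-4 - -5 \right)} \left(-47\right) D = \left(-7\right) \left(-47\right) \left(- \frac{199}{132}\right) = 329 \left(- \frac{199}{132}\right) = - \frac{65471}{132}$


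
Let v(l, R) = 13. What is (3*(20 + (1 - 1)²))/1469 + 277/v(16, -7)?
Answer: 31361/1469 ≈ 21.349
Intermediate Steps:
(3*(20 + (1 - 1)²))/1469 + 277/v(16, -7) = (3*(20 + (1 - 1)²))/1469 + 277/13 = (3*(20 + 0²))*(1/1469) + 277*(1/13) = (3*(20 + 0))*(1/1469) + 277/13 = (3*20)*(1/1469) + 277/13 = 60*(1/1469) + 277/13 = 60/1469 + 277/13 = 31361/1469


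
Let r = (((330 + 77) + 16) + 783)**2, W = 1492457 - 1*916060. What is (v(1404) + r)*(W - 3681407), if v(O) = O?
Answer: -4520397758400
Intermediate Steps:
W = 576397 (W = 1492457 - 916060 = 576397)
r = 1454436 (r = ((407 + 16) + 783)**2 = (423 + 783)**2 = 1206**2 = 1454436)
(v(1404) + r)*(W - 3681407) = (1404 + 1454436)*(576397 - 3681407) = 1455840*(-3105010) = -4520397758400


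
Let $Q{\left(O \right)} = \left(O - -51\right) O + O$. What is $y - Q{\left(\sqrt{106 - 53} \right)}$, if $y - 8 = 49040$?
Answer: $48995 - 52 \sqrt{53} \approx 48616.0$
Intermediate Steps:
$y = 49048$ ($y = 8 + 49040 = 49048$)
$Q{\left(O \right)} = O + O \left(51 + O\right)$ ($Q{\left(O \right)} = \left(O + 51\right) O + O = \left(51 + O\right) O + O = O \left(51 + O\right) + O = O + O \left(51 + O\right)$)
$y - Q{\left(\sqrt{106 - 53} \right)} = 49048 - \sqrt{106 - 53} \left(52 + \sqrt{106 - 53}\right) = 49048 - \sqrt{53} \left(52 + \sqrt{53}\right)$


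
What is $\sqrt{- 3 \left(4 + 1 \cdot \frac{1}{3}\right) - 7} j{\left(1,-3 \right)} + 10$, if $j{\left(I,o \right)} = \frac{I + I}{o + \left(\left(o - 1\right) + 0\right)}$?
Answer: $10 - \frac{4 i \sqrt{5}}{7} \approx 10.0 - 1.2778 i$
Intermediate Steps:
$j{\left(I,o \right)} = \frac{2 I}{-1 + 2 o}$ ($j{\left(I,o \right)} = \frac{2 I}{o + \left(\left(-1 + o\right) + 0\right)} = \frac{2 I}{o + \left(-1 + o\right)} = \frac{2 I}{-1 + 2 o}$)
$\sqrt{- 3 \left(4 + 1 \cdot \frac{1}{3}\right) - 7} j{\left(1,-3 \right)} + 10 = \sqrt{- 3 \left(4 + 1 \cdot \frac{1}{3}\right) - 7} \cdot 2 \cdot 1 \frac{1}{-1 + 2 \left(-3\right)} + 10 = \sqrt{- 3 \left(4 + 1 \cdot \frac{1}{3}\right) - 7} \cdot 2 \cdot 1 \frac{1}{-1 - 6} + 10 = \sqrt{- 3 \left(4 + \frac{1}{3}\right) - 7} \cdot 2 \cdot 1 \frac{1}{-7} + 10 = \sqrt{\left(-3\right) \frac{13}{3} - 7} \cdot 2 \cdot 1 \left(- \frac{1}{7}\right) + 10 = \sqrt{-13 - 7} \left(- \frac{2}{7}\right) + 10 = \sqrt{-20} \left(- \frac{2}{7}\right) + 10 = 2 i \sqrt{5} \left(- \frac{2}{7}\right) + 10 = - \frac{4 i \sqrt{5}}{7} + 10 = 10 - \frac{4 i \sqrt{5}}{7}$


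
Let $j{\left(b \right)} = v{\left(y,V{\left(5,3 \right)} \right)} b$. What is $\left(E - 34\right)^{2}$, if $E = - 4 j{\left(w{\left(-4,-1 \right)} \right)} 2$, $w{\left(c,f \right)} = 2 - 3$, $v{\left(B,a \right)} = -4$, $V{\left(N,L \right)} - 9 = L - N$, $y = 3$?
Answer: $4356$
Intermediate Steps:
$V{\left(N,L \right)} = 9 + L - N$ ($V{\left(N,L \right)} = 9 + \left(L - N\right) = 9 + L - N$)
$w{\left(c,f \right)} = -1$ ($w{\left(c,f \right)} = 2 - 3 = -1$)
$j{\left(b \right)} = - 4 b$
$E = -32$ ($E = - 4 \left(\left(-4\right) \left(-1\right)\right) 2 = \left(-4\right) 4 \cdot 2 = \left(-16\right) 2 = -32$)
$\left(E - 34\right)^{2} = \left(-32 - 34\right)^{2} = \left(-66\right)^{2} = 4356$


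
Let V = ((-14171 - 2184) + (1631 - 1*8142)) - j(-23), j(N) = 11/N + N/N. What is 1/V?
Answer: -23/525930 ≈ -4.3732e-5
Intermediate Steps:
j(N) = 1 + 11/N (j(N) = 11/N + 1 = 1 + 11/N)
V = -525930/23 (V = ((-14171 - 2184) + (1631 - 1*8142)) - (11 - 23)/(-23) = (-16355 + (1631 - 8142)) - (-1)*(-12)/23 = (-16355 - 6511) - 1*12/23 = -22866 - 12/23 = -525930/23 ≈ -22867.)
1/V = 1/(-525930/23) = -23/525930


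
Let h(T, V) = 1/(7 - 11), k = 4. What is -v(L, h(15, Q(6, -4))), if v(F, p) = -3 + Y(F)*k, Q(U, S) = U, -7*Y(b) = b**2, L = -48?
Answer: 9237/7 ≈ 1319.6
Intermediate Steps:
Y(b) = -b**2/7
h(T, V) = -1/4 (h(T, V) = 1/(-4) = -1/4)
v(F, p) = -3 - 4*F**2/7 (v(F, p) = -3 - F**2/7*4 = -3 - 4*F**2/7)
-v(L, h(15, Q(6, -4))) = -(-3 - 4/7*(-48)**2) = -(-3 - 4/7*2304) = -(-3 - 9216/7) = -1*(-9237/7) = 9237/7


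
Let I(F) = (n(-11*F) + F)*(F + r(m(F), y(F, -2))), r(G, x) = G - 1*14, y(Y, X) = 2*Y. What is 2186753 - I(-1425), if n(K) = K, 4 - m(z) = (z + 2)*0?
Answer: 22635503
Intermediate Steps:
m(z) = 4 (m(z) = 4 - (z + 2)*0 = 4 - (2 + z)*0 = 4 - 1*0 = 4 + 0 = 4)
r(G, x) = -14 + G (r(G, x) = G - 14 = -14 + G)
I(F) = -10*F*(-10 + F) (I(F) = (-11*F + F)*(F + (-14 + 4)) = (-10*F)*(F - 10) = (-10*F)*(-10 + F) = -10*F*(-10 + F))
2186753 - I(-1425) = 2186753 - 10*(-1425)*(10 - 1*(-1425)) = 2186753 - 10*(-1425)*(10 + 1425) = 2186753 - 10*(-1425)*1435 = 2186753 - 1*(-20448750) = 2186753 + 20448750 = 22635503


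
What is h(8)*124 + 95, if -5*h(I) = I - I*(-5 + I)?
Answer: 2459/5 ≈ 491.80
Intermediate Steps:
h(I) = -I/5 + I*(-5 + I)/5 (h(I) = -(I - I*(-5 + I))/5 = -I/5 + I*(-5 + I)/5)
h(8)*124 + 95 = ((1/5)*8*(-6 + 8))*124 + 95 = ((1/5)*8*2)*124 + 95 = (16/5)*124 + 95 = 1984/5 + 95 = 2459/5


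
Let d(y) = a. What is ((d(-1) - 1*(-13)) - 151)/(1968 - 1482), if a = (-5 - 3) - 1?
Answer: -49/162 ≈ -0.30247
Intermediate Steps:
a = -9 (a = -8 - 1 = -9)
d(y) = -9
((d(-1) - 1*(-13)) - 151)/(1968 - 1482) = ((-9 - 1*(-13)) - 151)/(1968 - 1482) = ((-9 + 13) - 151)/486 = (4 - 151)/486 = (1/486)*(-147) = -49/162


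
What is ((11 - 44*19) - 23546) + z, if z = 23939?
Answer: -432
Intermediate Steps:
((11 - 44*19) - 23546) + z = ((11 - 44*19) - 23546) + 23939 = ((11 - 836) - 23546) + 23939 = (-825 - 23546) + 23939 = -24371 + 23939 = -432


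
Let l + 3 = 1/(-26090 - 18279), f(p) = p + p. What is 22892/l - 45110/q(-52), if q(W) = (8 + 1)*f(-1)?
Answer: -1534751348/299493 ≈ -5124.5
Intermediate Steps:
f(p) = 2*p
l = -133108/44369 (l = -3 + 1/(-26090 - 18279) = -3 + 1/(-44369) = -3 - 1/44369 = -133108/44369 ≈ -3.0000)
q(W) = -18 (q(W) = (8 + 1)*(2*(-1)) = 9*(-2) = -18)
22892/l - 45110/q(-52) = 22892/(-133108/44369) - 45110/(-18) = 22892*(-44369/133108) - 45110*(-1/18) = -253923787/33277 + 22555/9 = -1534751348/299493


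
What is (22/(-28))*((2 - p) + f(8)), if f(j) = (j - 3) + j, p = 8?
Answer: -11/2 ≈ -5.5000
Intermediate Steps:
f(j) = -3 + 2*j (f(j) = (-3 + j) + j = -3 + 2*j)
(22/(-28))*((2 - p) + f(8)) = (22/(-28))*((2 - 1*8) + (-3 + 2*8)) = (22*(-1/28))*((2 - 8) + (-3 + 16)) = -11*(-6 + 13)/14 = -11/14*7 = -11/2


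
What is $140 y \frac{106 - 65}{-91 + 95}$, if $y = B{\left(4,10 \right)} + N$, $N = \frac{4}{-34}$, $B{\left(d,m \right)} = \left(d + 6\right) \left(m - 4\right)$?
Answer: $\frac{1460830}{17} \approx 85931.0$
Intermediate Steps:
$B{\left(d,m \right)} = \left(-4 + m\right) \left(6 + d\right)$ ($B{\left(d,m \right)} = \left(6 + d\right) \left(-4 + m\right) = \left(-4 + m\right) \left(6 + d\right)$)
$N = - \frac{2}{17}$ ($N = 4 \left(- \frac{1}{34}\right) = - \frac{2}{17} \approx -0.11765$)
$y = \frac{1018}{17}$ ($y = \left(-24 - 16 + 6 \cdot 10 + 4 \cdot 10\right) - \frac{2}{17} = \left(-24 - 16 + 60 + 40\right) - \frac{2}{17} = 60 - \frac{2}{17} = \frac{1018}{17} \approx 59.882$)
$140 y \frac{106 - 65}{-91 + 95} = 140 \cdot \frac{1018}{17} \frac{106 - 65}{-91 + 95} = \frac{142520 \cdot \frac{41}{4}}{17} = \frac{142520 \cdot 41 \cdot \frac{1}{4}}{17} = \frac{142520}{17} \cdot \frac{41}{4} = \frac{1460830}{17}$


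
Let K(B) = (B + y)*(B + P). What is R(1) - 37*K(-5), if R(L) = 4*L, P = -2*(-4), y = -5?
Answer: 1114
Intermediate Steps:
P = 8
K(B) = (-5 + B)*(8 + B) (K(B) = (B - 5)*(B + 8) = (-5 + B)*(8 + B))
R(1) - 37*K(-5) = 4*1 - 37*(-40 + (-5)**2 + 3*(-5)) = 4 - 37*(-40 + 25 - 15) = 4 - 37*(-30) = 4 + 1110 = 1114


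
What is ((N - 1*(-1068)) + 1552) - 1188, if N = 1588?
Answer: 3020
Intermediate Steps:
((N - 1*(-1068)) + 1552) - 1188 = ((1588 - 1*(-1068)) + 1552) - 1188 = ((1588 + 1068) + 1552) - 1188 = (2656 + 1552) - 1188 = 4208 - 1188 = 3020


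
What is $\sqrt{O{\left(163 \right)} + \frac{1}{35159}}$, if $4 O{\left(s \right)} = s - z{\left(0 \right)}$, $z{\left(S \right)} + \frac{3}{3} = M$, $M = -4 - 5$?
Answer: $\frac{\sqrt{213855004249}}{70318} \approx 6.5765$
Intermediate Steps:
$M = -9$
$z{\left(S \right)} = -10$ ($z{\left(S \right)} = -1 - 9 = -10$)
$O{\left(s \right)} = \frac{5}{2} + \frac{s}{4}$ ($O{\left(s \right)} = \frac{s - -10}{4} = \frac{s + 10}{4} = \frac{10 + s}{4} = \frac{5}{2} + \frac{s}{4}$)
$\sqrt{O{\left(163 \right)} + \frac{1}{35159}} = \sqrt{\left(\frac{5}{2} + \frac{1}{4} \cdot 163\right) + \frac{1}{35159}} = \sqrt{\left(\frac{5}{2} + \frac{163}{4}\right) + \frac{1}{35159}} = \sqrt{\frac{173}{4} + \frac{1}{35159}} = \sqrt{\frac{6082511}{140636}} = \frac{\sqrt{213855004249}}{70318}$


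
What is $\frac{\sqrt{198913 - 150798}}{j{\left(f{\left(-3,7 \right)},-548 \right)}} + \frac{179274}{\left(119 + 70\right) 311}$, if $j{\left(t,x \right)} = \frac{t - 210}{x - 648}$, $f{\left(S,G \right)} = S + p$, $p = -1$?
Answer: $\frac{59758}{19593} + \frac{598 \sqrt{48115}}{107} \approx 1229.0$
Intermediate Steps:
$f{\left(S,G \right)} = -1 + S$ ($f{\left(S,G \right)} = S - 1 = -1 + S$)
$j{\left(t,x \right)} = \frac{-210 + t}{-648 + x}$
$\frac{\sqrt{198913 - 150798}}{j{\left(f{\left(-3,7 \right)},-548 \right)}} + \frac{179274}{\left(119 + 70\right) 311} = \frac{\sqrt{198913 - 150798}}{\frac{1}{-648 - 548} \left(-210 - 4\right)} + \frac{179274}{\left(119 + 70\right) 311} = \frac{\sqrt{48115}}{\frac{1}{-1196} \left(-210 - 4\right)} + \frac{179274}{189 \cdot 311} = \frac{\sqrt{48115}}{\left(- \frac{1}{1196}\right) \left(-214\right)} + \frac{179274}{58779} = \frac{\sqrt{48115}}{\frac{107}{598}} + 179274 \cdot \frac{1}{58779} = \sqrt{48115} \cdot \frac{598}{107} + \frac{59758}{19593} = \frac{598 \sqrt{48115}}{107} + \frac{59758}{19593} = \frac{59758}{19593} + \frac{598 \sqrt{48115}}{107}$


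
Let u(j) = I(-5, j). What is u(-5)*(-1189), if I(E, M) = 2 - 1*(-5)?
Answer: -8323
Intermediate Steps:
I(E, M) = 7 (I(E, M) = 2 + 5 = 7)
u(j) = 7
u(-5)*(-1189) = 7*(-1189) = -8323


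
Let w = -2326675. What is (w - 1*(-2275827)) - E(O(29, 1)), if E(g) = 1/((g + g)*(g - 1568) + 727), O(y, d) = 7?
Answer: -1074265695/21127 ≈ -50848.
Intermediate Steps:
E(g) = 1/(727 + 2*g*(-1568 + g)) (E(g) = 1/((2*g)*(-1568 + g) + 727) = 1/(2*g*(-1568 + g) + 727) = 1/(727 + 2*g*(-1568 + g)))
(w - 1*(-2275827)) - E(O(29, 1)) = (-2326675 - 1*(-2275827)) - 1/(727 - 3136*7 + 2*7²) = (-2326675 + 2275827) - 1/(727 - 21952 + 2*49) = -50848 - 1/(727 - 21952 + 98) = -50848 - 1/(-21127) = -50848 - 1*(-1/21127) = -50848 + 1/21127 = -1074265695/21127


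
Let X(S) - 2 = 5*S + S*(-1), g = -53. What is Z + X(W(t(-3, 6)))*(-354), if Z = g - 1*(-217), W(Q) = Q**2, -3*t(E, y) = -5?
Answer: -13432/3 ≈ -4477.3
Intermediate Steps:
t(E, y) = 5/3 (t(E, y) = -1/3*(-5) = 5/3)
X(S) = 2 + 4*S (X(S) = 2 + (5*S + S*(-1)) = 2 + (5*S - S) = 2 + 4*S)
Z = 164 (Z = -53 - 1*(-217) = -53 + 217 = 164)
Z + X(W(t(-3, 6)))*(-354) = 164 + (2 + 4*(5/3)**2)*(-354) = 164 + (2 + 4*(25/9))*(-354) = 164 + (2 + 100/9)*(-354) = 164 + (118/9)*(-354) = 164 - 13924/3 = -13432/3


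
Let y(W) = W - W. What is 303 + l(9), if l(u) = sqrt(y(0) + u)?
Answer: 306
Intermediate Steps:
y(W) = 0
l(u) = sqrt(u) (l(u) = sqrt(0 + u) = sqrt(u))
303 + l(9) = 303 + sqrt(9) = 303 + 3 = 306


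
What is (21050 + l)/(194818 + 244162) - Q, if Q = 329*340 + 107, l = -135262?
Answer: -12287846968/109745 ≈ -1.1197e+5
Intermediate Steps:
Q = 111967 (Q = 111860 + 107 = 111967)
(21050 + l)/(194818 + 244162) - Q = (21050 - 135262)/(194818 + 244162) - 1*111967 = -114212/438980 - 111967 = -114212*1/438980 - 111967 = -28553/109745 - 111967 = -12287846968/109745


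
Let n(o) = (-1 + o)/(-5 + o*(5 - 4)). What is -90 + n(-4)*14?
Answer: -740/9 ≈ -82.222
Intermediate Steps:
n(o) = (-1 + o)/(-5 + o) (n(o) = (-1 + o)/(-5 + o*1) = (-1 + o)/(-5 + o))
-90 + n(-4)*14 = -90 + ((-1 - 4)/(-5 - 4))*14 = -90 + (-5/(-9))*14 = -90 - 1/9*(-5)*14 = -90 + (5/9)*14 = -90 + 70/9 = -740/9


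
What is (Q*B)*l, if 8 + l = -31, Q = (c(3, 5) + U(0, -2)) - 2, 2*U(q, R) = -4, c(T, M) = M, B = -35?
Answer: 1365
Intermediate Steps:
U(q, R) = -2 (U(q, R) = (1/2)*(-4) = -2)
Q = 1 (Q = (5 - 2) - 2 = 3 - 2 = 1)
l = -39 (l = -8 - 31 = -39)
(Q*B)*l = (1*(-35))*(-39) = -35*(-39) = 1365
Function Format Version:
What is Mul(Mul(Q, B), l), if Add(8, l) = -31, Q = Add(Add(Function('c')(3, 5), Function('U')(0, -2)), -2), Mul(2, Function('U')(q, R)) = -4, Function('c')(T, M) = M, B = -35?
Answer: 1365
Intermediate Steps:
Function('U')(q, R) = -2 (Function('U')(q, R) = Mul(Rational(1, 2), -4) = -2)
Q = 1 (Q = Add(Add(5, -2), -2) = Add(3, -2) = 1)
l = -39 (l = Add(-8, -31) = -39)
Mul(Mul(Q, B), l) = Mul(Mul(1, -35), -39) = Mul(-35, -39) = 1365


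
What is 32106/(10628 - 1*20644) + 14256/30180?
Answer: -34423791/12595120 ≈ -2.7331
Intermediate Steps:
32106/(10628 - 1*20644) + 14256/30180 = 32106/(10628 - 20644) + 14256*(1/30180) = 32106/(-10016) + 1188/2515 = 32106*(-1/10016) + 1188/2515 = -16053/5008 + 1188/2515 = -34423791/12595120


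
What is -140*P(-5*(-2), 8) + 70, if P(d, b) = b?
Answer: -1050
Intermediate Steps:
-140*P(-5*(-2), 8) + 70 = -140*8 + 70 = -1120 + 70 = -1050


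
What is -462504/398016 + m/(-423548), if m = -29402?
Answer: -1918647685/1756030008 ≈ -1.0926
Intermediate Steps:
-462504/398016 + m/(-423548) = -462504/398016 - 29402/(-423548) = -462504*1/398016 - 29402*(-1/423548) = -19271/16584 + 14701/211774 = -1918647685/1756030008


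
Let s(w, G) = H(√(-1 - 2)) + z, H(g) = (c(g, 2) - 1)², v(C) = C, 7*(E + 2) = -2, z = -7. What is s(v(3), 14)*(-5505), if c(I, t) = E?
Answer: -1023930/49 ≈ -20897.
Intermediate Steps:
E = -16/7 (E = -2 + (⅐)*(-2) = -2 - 2/7 = -16/7 ≈ -2.2857)
c(I, t) = -16/7
H(g) = 529/49 (H(g) = (-16/7 - 1)² = (-23/7)² = 529/49)
s(w, G) = 186/49 (s(w, G) = 529/49 - 7 = 186/49)
s(v(3), 14)*(-5505) = (186/49)*(-5505) = -1023930/49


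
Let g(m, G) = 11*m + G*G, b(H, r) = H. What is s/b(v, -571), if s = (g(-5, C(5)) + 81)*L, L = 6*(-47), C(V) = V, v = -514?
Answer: 7191/257 ≈ 27.981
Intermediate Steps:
L = -282
g(m, G) = G² + 11*m (g(m, G) = 11*m + G² = G² + 11*m)
s = -14382 (s = ((5² + 11*(-5)) + 81)*(-282) = ((25 - 55) + 81)*(-282) = (-30 + 81)*(-282) = 51*(-282) = -14382)
s/b(v, -571) = -14382/(-514) = -14382*(-1/514) = 7191/257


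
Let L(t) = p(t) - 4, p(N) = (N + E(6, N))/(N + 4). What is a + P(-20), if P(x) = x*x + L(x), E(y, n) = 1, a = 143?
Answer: 8643/16 ≈ 540.19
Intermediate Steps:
p(N) = (1 + N)/(4 + N) (p(N) = (N + 1)/(N + 4) = (1 + N)/(4 + N))
L(t) = -4 + (1 + t)/(4 + t) (L(t) = (1 + t)/(4 + t) - 4 = -4 + (1 + t)/(4 + t))
P(x) = x² + 3*(-5 - x)/(4 + x) (P(x) = x*x + 3*(-5 - x)/(4 + x) = x² + 3*(-5 - x)/(4 + x))
a + P(-20) = 143 + (1 - 20 + (-4 + (-20)²)*(4 - 20))/(4 - 20) = 143 + (1 - 20 + (-4 + 400)*(-16))/(-16) = 143 - (1 - 20 + 396*(-16))/16 = 143 - (1 - 20 - 6336)/16 = 143 - 1/16*(-6355) = 143 + 6355/16 = 8643/16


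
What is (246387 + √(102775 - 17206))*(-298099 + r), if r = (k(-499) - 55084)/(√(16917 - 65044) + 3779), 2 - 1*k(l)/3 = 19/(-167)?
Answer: -(246387 + √85569)*(713367081440795 - 9197969*I*√48127)/2392937656 ≈ -7.3538e+10 + 2.0801e+5*I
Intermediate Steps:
k(l) = 1059/167 (k(l) = 6 - 57/(-167) = 6 - 57*(-1)/167 = 6 - 3*(-19/167) = 6 + 57/167 = 1059/167)
r = -9197969/(167*(3779 + I*√48127)) (r = (1059/167 - 55084)/(√(16917 - 65044) + 3779) = -9197969/(167*(√(-48127) + 3779)) = -9197969/(167*(I*√48127 + 3779)) = -9197969/(167*(3779 + I*√48127)) ≈ -14.526 + 0.84325*I)
(246387 + √(102775 - 17206))*(-298099 + r) = (246387 + √(102775 - 17206))*(-298099 + (-34759124851/2392937656 + 9197969*I*√48127/2392937656)) = (246387 + √85569)*(-713367081440795/2392937656 + 9197969*I*√48127/2392937656)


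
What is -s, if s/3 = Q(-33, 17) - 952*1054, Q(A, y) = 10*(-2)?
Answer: 3010284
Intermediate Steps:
Q(A, y) = -20
s = -3010284 (s = 3*(-20 - 952*1054) = 3*(-20 - 1003408) = 3*(-1003428) = -3010284)
-s = -1*(-3010284) = 3010284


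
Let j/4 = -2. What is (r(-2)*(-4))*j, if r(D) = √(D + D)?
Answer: 64*I ≈ 64.0*I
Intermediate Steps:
j = -8 (j = 4*(-2) = -8)
r(D) = √2*√D (r(D) = √(2*D) = √2*√D)
(r(-2)*(-4))*j = ((√2*√(-2))*(-4))*(-8) = ((√2*(I*√2))*(-4))*(-8) = ((2*I)*(-4))*(-8) = -8*I*(-8) = 64*I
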